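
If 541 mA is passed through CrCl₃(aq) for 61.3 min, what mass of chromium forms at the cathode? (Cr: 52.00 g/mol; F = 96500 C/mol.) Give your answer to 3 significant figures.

Q = 0.541 A × 3678 s = 1990 C
n(e⁻) = Q/F = 1990/96500 = 0.02062 mol
Cr³⁺ + 3e⁻ → Cr, so n(Cr) = 0.02062 / 3 = 0.006873 mol
m = 0.006873 × 52.00 = 0.357 g

0.357 g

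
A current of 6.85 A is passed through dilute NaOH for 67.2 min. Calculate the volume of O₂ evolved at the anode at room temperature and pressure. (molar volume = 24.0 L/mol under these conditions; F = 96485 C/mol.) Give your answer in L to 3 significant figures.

Charge passed = 6.85 × 4032 = 27620 C
n(e⁻) = 27620 / 96485 = 0.2863 mol
2H₂O → O₂ + 4H⁺ + 4e⁻, so n(O₂) = 0.2863 / 4 = 0.07158 mol
V = 0.07158 × 24.0 = 1.718 L

1.72 L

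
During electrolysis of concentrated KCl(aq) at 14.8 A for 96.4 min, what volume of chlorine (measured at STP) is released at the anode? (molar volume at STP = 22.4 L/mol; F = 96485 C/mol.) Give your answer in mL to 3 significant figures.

9940 mL

Charge passed = 14.8 × 5784 = 85600 C
Moles of electrons = 85600 / 96485 = 0.8872 mol
2Cl⁻ → Cl₂ + 2e⁻, so n(Cl₂) = 0.8872 / 2 = 0.4436 mol
V = 0.4436 × 22.4 = 9.937 L
= 9940 mL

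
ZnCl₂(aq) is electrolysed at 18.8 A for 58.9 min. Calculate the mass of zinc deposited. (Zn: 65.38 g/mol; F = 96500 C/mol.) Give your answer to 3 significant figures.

Charge passed = 18.8 × 3534 = 66440 C
n(e⁻) = 66440 / 96500 = 0.6885 mol
Zn²⁺ + 2e⁻ → Zn, so n(Zn) = 0.6885 / 2 = 0.3443 mol
m = 0.3443 × 65.38 = 22.5 g

22.5 g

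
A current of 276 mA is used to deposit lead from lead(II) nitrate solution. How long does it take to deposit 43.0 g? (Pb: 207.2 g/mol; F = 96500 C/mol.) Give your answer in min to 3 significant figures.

2420 min

n(Pb) = 43.0 / 207.2 = 0.2075 mol
Pb²⁺ + 2e⁻ → Pb, so n(e⁻) = 2 × 0.2075 = 0.4150 mol
Q = 0.4150 × 96500 = 40050 C
t = Q / I = 40050 / 0.276 = 1.451×10^5 s = 2420 min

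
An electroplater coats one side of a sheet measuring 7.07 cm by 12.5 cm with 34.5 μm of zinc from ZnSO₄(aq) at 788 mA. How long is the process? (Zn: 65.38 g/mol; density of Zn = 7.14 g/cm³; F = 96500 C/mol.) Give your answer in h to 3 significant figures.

2.27 h

Plated area = 7.07 × 12.5 = 88.38 cm²
Volume = 88.38 × 34.5×10⁻⁴ cm = 0.3049 cm³
m(Zn) = 0.3049 × 7.14 = 2.177 g
n(Zn) = 2.177 / 65.38 = 0.03330 mol; n(e⁻) = 2 × 0.03330 = 0.06660 mol
Q = 0.06660 × 96500 = 6427 C
t = 6427 / 0.788 = 8156 s = 2.27 h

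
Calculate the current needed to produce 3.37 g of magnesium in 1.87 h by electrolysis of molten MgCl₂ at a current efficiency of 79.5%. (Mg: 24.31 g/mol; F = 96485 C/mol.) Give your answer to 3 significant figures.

n(Mg) = 3.37 / 24.31 = 0.1386 mol
Mg²⁺ + 2e⁻ → Mg, so n(e⁻) = 2 × 0.1386 = 0.2772 mol
Q = 0.2772 × 96485 / 0.795 = 33640 C
I = Q / t = 33640 / 6732 s = 5.00 A

5.00 A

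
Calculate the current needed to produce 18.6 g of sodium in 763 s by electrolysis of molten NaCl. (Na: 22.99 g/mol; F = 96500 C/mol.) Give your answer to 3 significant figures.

102 A

n(Na) = 18.6 / 22.99 = 0.8090 mol
Na⁺ + e⁻ → Na, so n(e⁻) = 0.8090 mol
Q = 0.8090 × 96500 = 78070 C
I = Q / t = 78070 / 763 s = 102 A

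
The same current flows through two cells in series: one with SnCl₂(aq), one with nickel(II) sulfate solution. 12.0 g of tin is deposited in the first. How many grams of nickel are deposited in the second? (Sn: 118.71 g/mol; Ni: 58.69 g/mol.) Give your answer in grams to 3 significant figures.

n(Sn) = 12.0 / 118.71 = 0.1011 mol
Sn²⁺ + 2e⁻ → Sn, so n(e⁻) = 2 × 0.1011 = 0.2022 mol
The cells are in series, so the same charge (and hence the same n(e⁻) = 0.2022 mol) passes through both.
Ni²⁺ + 2e⁻ → Ni, so n(Ni) = 0.2022 / 2 = 0.1011 mol
m(Ni) = 0.1011 × 58.69 = 5.93 g

5.93 g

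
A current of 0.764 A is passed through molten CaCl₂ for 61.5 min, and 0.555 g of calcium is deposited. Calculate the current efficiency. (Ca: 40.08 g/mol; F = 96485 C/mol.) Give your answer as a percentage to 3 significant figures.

94.8%

Q = 0.764 × 3690 = 2819 C
n(e⁻) = 2819 / 96485 = 0.02922 mol
Ca²⁺ + 2e⁻ → Ca, so theoretical n(Ca) = 0.01461 mol → 0.5856 g
Efficiency = 0.555 / 0.5856 = 0.9477 = 94.8%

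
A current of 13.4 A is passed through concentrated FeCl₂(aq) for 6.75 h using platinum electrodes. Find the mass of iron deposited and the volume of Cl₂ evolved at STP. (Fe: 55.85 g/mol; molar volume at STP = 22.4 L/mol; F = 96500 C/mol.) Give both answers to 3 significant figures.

94.2 g Fe; 37.8 L Cl₂

Q = 13.4 × 24300 = 3.256×10^5 C; n(e⁻) = 3.256×10^5 / 96500 = 3.374 mol
Cathode: Fe²⁺ + 2e⁻ → Fe → n(Fe) = 3.374/2 = 1.687 mol → 94.2 g
Anode: 2Cl⁻ → Cl₂ + 2e⁻ → n(Cl₂) = 3.374/2 = 1.687 mol → 37.8 L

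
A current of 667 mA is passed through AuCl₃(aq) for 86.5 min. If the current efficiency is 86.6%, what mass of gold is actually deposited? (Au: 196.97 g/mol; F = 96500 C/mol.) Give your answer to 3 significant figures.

Q = 0.667 × 5190 = 3462 C
n(e⁻) = 3462 / 96500 = 0.03588 mol
Au³⁺ + 3e⁻ → Au, so theoretical m(Au) = 0.01196 × 196.97 = 2.356 g
Actual mass = 86.6% × 2.356 = 2.04 g

2.04 g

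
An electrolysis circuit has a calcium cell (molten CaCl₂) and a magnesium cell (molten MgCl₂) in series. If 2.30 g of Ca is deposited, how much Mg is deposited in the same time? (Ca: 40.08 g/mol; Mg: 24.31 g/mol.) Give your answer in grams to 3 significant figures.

n(Ca) = 2.30 / 40.08 = 0.05739 mol
Ca²⁺ + 2e⁻ → Ca, so n(e⁻) = 2 × 0.05739 = 0.1148 mol
Same current for the same time ⇒ same n(e⁻) = 0.1148 mol in both cells.
Mg²⁺ + 2e⁻ → Mg, so n(Mg) = 0.1148 / 2 = 0.05740 mol
m(Mg) = 0.05740 × 24.31 = 1.40 g

1.40 g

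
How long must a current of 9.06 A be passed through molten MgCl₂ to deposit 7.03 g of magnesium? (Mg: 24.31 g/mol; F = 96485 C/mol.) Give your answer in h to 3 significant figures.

n(Mg) = 7.03 / 24.31 = 0.2892 mol
Mg²⁺ + 2e⁻ → Mg, so n(e⁻) = 2 × 0.2892 = 0.5784 mol
Q = 0.5784 × 96485 = 55810 C
t = Q / I = 55810 / 9.06 = 6160 s = 1.71 h

1.71 h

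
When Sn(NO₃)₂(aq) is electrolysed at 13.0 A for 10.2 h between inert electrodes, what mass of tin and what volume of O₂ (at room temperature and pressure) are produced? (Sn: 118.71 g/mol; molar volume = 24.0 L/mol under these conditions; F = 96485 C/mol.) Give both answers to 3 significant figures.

294 g Sn; 29.7 L O₂

Q = 13.0 × 36720 = 4.774×10^5 C; n(e⁻) = 4.774×10^5 / 96485 = 4.948 mol
Cathode: Sn²⁺ + 2e⁻ → Sn → n(Sn) = 4.948/2 = 2.474 mol → 294 g
Anode: 2H₂O → O₂ + 4H⁺ + 4e⁻ → n(O₂) = 4.948/4 = 1.237 mol → 29.7 L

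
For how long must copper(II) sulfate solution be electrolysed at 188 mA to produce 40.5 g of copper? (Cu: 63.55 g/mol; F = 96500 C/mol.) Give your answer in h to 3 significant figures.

182 h

n(Cu) = 40.5 / 63.55 = 0.6373 mol
Cu²⁺ + 2e⁻ → Cu, so n(e⁻) = 2 × 0.6373 = 1.275 mol
Q = 1.275 × 96500 = 1.230×10^5 C
t = Q / I = 1.230×10^5 / 0.188 = 6.543×10^5 s = 182 h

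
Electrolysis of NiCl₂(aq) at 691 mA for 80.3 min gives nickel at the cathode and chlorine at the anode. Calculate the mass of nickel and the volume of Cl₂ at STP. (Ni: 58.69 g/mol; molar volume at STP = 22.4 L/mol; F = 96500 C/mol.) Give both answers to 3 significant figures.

Q = 0.691 × 4818 = 3329 C; n(e⁻) = 3329 / 96500 = 0.03450 mol
Cathode: Ni²⁺ + 2e⁻ → Ni → n(Ni) = 0.03450/2 = 0.01725 mol → 1.01 g
Anode: 2Cl⁻ → Cl₂ + 2e⁻ → n(Cl₂) = 0.03450/2 = 0.01725 mol → 0.386 L

1.01 g Ni; 0.386 L Cl₂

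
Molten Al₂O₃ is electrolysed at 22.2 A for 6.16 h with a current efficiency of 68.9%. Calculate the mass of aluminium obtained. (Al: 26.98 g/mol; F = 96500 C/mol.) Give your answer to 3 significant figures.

Q = 22.2 × 22176 = 4.923×10^5 C
n(e⁻) = 4.923×10^5 / 96500 = 5.102 mol
Al³⁺ + 3e⁻ → Al, so theoretical m(Al) = 1.701 × 26.98 = 45.89 g
Actual mass = 68.9% × 45.89 = 31.6 g

31.6 g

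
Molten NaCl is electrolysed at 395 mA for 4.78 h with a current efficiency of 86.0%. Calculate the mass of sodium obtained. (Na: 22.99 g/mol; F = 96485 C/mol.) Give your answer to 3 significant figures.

Q = 0.395 × 17208 = 6797 C
n(e⁻) = 6797 / 96485 = 0.07045 mol
Na⁺ + e⁻ → Na, so theoretical m(Na) = 0.07045 × 22.99 = 1.620 g
Actual mass = 86.0% × 1.620 = 1.39 g

1.39 g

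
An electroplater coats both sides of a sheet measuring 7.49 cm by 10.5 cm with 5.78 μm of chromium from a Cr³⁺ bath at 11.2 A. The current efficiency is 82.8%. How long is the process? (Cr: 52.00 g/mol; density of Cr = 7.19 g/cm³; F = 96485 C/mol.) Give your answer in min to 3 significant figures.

Plated area = 2 × 7.49 × 10.5 = 157.3 cm²
Volume = 157.3 × 5.78×10⁻⁴ cm = 0.09092 cm³
m(Cr) = 0.09092 × 7.19 = 0.6537 g
n(Cr) = 0.6537 / 52.00 = 0.01257 mol; n(e⁻) = 3 × 0.01257 = 0.03771 mol
Q = 0.03771 × 96485 / 0.828 = 4394 C
t = 4394 / 11.2 = 392.3 s = 6.54 min

6.54 min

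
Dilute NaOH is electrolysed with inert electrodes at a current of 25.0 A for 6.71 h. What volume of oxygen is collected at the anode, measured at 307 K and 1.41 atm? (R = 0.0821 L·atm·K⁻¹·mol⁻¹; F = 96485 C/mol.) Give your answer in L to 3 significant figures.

28.0 L

Q = It = 25.0 × 24156 = 6.039×10^5 C
Moles of electrons = 6.039×10^5 / 96485 = 6.259 mol
2H₂O → O₂ + 4H⁺ + 4e⁻, so n(O₂) = 6.259 / 4 = 1.565 mol
V = nRT/P = 1.565 × 0.0821 × 307 / 1.41 = 27.98 L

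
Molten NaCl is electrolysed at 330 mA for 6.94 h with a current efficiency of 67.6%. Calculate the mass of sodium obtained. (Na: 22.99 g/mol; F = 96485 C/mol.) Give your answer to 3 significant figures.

1.33 g

Q = 0.330 × 24984 = 8245 C
n(e⁻) = 8245 / 96485 = 0.08545 mol
Na⁺ + e⁻ → Na, so theoretical m(Na) = 0.08545 × 22.99 = 1.964 g
Actual mass = 67.6% × 1.964 = 1.33 g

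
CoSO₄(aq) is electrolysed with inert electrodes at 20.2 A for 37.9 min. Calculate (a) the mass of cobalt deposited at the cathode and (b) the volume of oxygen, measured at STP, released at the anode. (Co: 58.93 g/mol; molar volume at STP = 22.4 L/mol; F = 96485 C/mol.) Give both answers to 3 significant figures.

14.0 g Co; 2.67 L O₂

Q = 20.2 × 2274 = 45930 C; n(e⁻) = 45930 / 96485 = 0.4760 mol
Cathode: Co²⁺ + 2e⁻ → Co → n(Co) = 0.4760/2 = 0.2380 mol → 14.0 g
Anode: 2H₂O → O₂ + 4H⁺ + 4e⁻ → n(O₂) = 0.4760/4 = 0.1190 mol → 2.67 L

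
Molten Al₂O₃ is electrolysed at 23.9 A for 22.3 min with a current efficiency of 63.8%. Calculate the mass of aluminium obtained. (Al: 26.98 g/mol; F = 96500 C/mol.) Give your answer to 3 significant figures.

Q = 23.9 × 1338 = 31980 C
n(e⁻) = 31980 / 96500 = 0.3314 mol
Al³⁺ + 3e⁻ → Al, so theoretical m(Al) = 0.1105 × 26.98 = 2.981 g
Actual mass = 63.8% × 2.981 = 1.90 g

1.90 g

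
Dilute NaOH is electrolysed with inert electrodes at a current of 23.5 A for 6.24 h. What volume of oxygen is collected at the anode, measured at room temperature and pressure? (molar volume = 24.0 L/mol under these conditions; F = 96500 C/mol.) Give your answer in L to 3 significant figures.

Q = 23.5 A × 22464 s = 5.279×10^5 C
n(e⁻) = Q/F = 5.279×10^5/96500 = 5.470 mol
2H₂O → O₂ + 4H⁺ + 4e⁻, so n(O₂) = 5.470 / 4 = 1.368 mol
V = 1.368 × 24.0 = 32.83 L

32.8 L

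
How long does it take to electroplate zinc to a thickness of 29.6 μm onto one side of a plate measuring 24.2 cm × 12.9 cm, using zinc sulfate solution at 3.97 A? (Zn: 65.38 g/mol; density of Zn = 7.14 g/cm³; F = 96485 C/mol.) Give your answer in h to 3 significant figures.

Plated area = 24.2 × 12.9 = 312.2 cm²
Volume = 312.2 × 29.6×10⁻⁴ cm = 0.9241 cm³
m(Zn) = 0.9241 × 7.14 = 6.598 g
n(Zn) = 6.598 / 65.38 = 0.1009 mol; n(e⁻) = 2 × 0.1009 = 0.2018 mol
Q = 0.2018 × 96485 = 19470 C
t = 19470 / 3.97 = 4904 s = 1.36 h

1.36 h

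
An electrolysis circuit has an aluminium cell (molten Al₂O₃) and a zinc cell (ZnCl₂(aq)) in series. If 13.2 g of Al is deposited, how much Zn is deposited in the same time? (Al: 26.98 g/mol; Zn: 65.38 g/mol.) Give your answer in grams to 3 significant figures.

n(Al) = 13.2 / 26.98 = 0.4893 mol
Al³⁺ + 3e⁻ → Al, so n(e⁻) = 3 × 0.4893 = 1.468 mol
In series, the same 1.468 mol of electrons flows through the second cell.
Zn²⁺ + 2e⁻ → Zn, so n(Zn) = 1.468 / 2 = 0.7340 mol
m(Zn) = 0.7340 × 65.38 = 48.0 g

48.0 g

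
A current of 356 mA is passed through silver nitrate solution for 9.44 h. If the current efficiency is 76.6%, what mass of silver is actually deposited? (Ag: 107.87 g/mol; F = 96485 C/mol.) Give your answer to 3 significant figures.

10.4 g

Q = 0.356 × 33984 = 12100 C
n(e⁻) = 12100 / 96485 = 0.1254 mol
Ag⁺ + e⁻ → Ag, so theoretical m(Ag) = 0.1254 × 107.87 = 13.53 g
Actual mass = 76.6% × 13.53 = 10.4 g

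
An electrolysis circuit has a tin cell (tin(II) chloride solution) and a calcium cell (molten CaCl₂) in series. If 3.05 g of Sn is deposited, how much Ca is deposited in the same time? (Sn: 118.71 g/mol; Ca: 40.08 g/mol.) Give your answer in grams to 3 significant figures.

n(Sn) = 3.05 / 118.71 = 0.02569 mol
Sn²⁺ + 2e⁻ → Sn, so n(e⁻) = 2 × 0.02569 = 0.05138 mol
Same current for the same time ⇒ same n(e⁻) = 0.05138 mol in both cells.
Ca²⁺ + 2e⁻ → Ca, so n(Ca) = 0.05138 / 2 = 0.02569 mol
m(Ca) = 0.02569 × 40.08 = 1.03 g

1.03 g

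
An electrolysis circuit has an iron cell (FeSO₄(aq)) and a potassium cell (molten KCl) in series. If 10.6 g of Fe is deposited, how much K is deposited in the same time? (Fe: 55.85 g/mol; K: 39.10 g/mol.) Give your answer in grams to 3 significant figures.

n(Fe) = 10.6 / 55.85 = 0.1898 mol
Fe²⁺ + 2e⁻ → Fe, so n(e⁻) = 2 × 0.1898 = 0.3796 mol
Same current for the same time ⇒ same n(e⁻) = 0.3796 mol in both cells.
K⁺ + e⁻ → K, so n(K) = 0.3796 mol
m(K) = 0.3796 × 39.10 = 14.8 g

14.8 g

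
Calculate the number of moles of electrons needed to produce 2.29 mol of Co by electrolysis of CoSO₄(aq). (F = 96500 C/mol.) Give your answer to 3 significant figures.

Co²⁺ + 2e⁻ → Co, so n(e⁻) = 2 × 2.29 = 4.580 mol

4.58 mol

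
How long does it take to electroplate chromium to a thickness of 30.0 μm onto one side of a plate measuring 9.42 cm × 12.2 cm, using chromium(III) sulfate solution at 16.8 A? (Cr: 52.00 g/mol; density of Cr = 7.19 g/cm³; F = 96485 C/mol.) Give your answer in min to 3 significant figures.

13.7 min

Plated area = 9.42 × 12.2 = 114.9 cm²
Volume = 114.9 × 30.0×10⁻⁴ cm = 0.3447 cm³
m(Cr) = 0.3447 × 7.19 = 2.478 g
n(Cr) = 2.478 / 52.00 = 0.04765 mol; n(e⁻) = 3 × 0.04765 = 0.1430 mol
Q = 0.1430 × 96485 = 13800 C
t = 13800 / 16.8 = 821.4 s = 13.7 min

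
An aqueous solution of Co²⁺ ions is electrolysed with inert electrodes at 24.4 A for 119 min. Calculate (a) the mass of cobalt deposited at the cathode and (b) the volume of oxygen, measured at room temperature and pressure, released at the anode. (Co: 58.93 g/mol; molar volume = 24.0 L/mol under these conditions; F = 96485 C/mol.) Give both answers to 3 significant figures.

53.2 g Co; 10.8 L O₂

Q = 24.4 × 7140 = 1.742×10^5 C; n(e⁻) = 1.742×10^5 / 96485 = 1.805 mol
Cathode: Co²⁺ + 2e⁻ → Co → n(Co) = 1.805/2 = 0.9025 mol → 53.2 g
Anode: 2H₂O → O₂ + 4H⁺ + 4e⁻ → n(O₂) = 1.805/4 = 0.4513 mol → 10.8 L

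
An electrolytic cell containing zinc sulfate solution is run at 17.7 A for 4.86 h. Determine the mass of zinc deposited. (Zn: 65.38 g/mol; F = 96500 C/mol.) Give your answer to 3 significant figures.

Q = It = 17.7 × 17496 = 3.097×10^5 C
n(e⁻) = Q/F = 3.097×10^5/96500 = 3.209 mol
Zn²⁺ + 2e⁻ → Zn, so n(Zn) = 3.209 / 2 = 1.605 mol
m = 1.605 × 65.38 = 105 g

105 g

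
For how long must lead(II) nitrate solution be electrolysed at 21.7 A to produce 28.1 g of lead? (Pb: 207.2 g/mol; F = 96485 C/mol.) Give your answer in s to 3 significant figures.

n(Pb) = 28.1 / 207.2 = 0.1356 mol
Pb²⁺ + 2e⁻ → Pb, so n(e⁻) = 2 × 0.1356 = 0.2712 mol
Q = 0.2712 × 96485 = 26170 C
t = Q / I = 26170 / 21.7 = 1206 s

1210 s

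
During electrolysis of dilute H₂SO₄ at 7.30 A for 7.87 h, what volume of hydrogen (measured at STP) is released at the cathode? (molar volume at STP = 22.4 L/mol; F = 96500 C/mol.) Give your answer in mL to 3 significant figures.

Charge passed = 7.30 × 28332 = 2.068×10^5 C
n(e⁻) = 2.068×10^5 / 96500 = 2.143 mol
2H⁺ + 2e⁻ → H₂, so n(H₂) = 2.143 / 2 = 1.072 mol
V = 1.072 × 22.4 = 24.01 L
= 24000 mL

24000 mL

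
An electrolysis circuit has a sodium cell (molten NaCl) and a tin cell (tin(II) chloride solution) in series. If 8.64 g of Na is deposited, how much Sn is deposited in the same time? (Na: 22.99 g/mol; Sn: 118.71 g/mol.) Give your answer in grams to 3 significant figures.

n(Na) = 8.64 / 22.99 = 0.3758 mol
Na⁺ + e⁻ → Na, so n(e⁻) = 0.3758 mol
The cells are in series, so the same charge (and hence the same n(e⁻) = 0.3758 mol) passes through both.
Sn²⁺ + 2e⁻ → Sn, so n(Sn) = 0.3758 / 2 = 0.1879 mol
m(Sn) = 0.1879 × 118.71 = 22.3 g

22.3 g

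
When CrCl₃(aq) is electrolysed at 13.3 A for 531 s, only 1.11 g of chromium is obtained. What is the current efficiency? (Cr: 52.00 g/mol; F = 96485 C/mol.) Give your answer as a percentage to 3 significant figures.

87.5%

Q = 13.3 × 531 = 7062 C
n(e⁻) = 7062 / 96485 = 0.07319 mol
Cr³⁺ + 3e⁻ → Cr, so theoretical n(Cr) = 0.02440 mol → 1.269 g
Efficiency = 1.11 / 1.269 = 0.8747 = 87.5%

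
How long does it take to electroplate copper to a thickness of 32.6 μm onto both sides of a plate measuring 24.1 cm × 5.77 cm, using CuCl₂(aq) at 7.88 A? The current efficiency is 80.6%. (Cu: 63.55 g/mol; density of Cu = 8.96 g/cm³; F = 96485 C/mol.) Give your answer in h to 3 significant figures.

Plated area = 2 × 24.1 × 5.77 = 278.1 cm²
Volume = 278.1 × 32.6×10⁻⁴ cm = 0.9066 cm³
m(Cu) = 0.9066 × 8.96 = 8.123 g
n(Cu) = 8.123 / 63.55 = 0.1278 mol; n(e⁻) = 2 × 0.1278 = 0.2556 mol
Q = 0.2556 × 96485 / 0.806 = 30600 C
t = 30600 / 7.88 = 3883 s = 1.08 h

1.08 h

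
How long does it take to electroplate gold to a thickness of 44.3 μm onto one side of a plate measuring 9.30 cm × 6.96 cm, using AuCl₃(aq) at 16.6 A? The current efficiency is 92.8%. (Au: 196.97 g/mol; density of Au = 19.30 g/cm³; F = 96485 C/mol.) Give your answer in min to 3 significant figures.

Plated area = 9.30 × 6.96 = 64.73 cm²
Volume = 64.73 × 44.3×10⁻⁴ cm = 0.2868 cm³
m(Au) = 0.2868 × 19.30 = 5.535 g
n(Au) = 5.535 / 196.97 = 0.02810 mol; n(e⁻) = 3 × 0.02810 = 0.08430 mol
Q = 0.08430 × 96485 / 0.928 = 8765 C
t = 8765 / 16.6 = 528.0 s = 8.80 min

8.80 min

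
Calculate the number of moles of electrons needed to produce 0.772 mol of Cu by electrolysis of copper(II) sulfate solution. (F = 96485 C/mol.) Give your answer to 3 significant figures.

Cu²⁺ + 2e⁻ → Cu, so n(e⁻) = 2 × 0.772 = 1.544 mol

1.54 mol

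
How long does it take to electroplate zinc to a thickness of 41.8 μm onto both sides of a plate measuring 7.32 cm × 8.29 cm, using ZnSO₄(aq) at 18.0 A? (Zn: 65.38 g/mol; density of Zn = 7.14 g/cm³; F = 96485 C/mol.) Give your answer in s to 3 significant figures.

Plated area = 2 × 7.32 × 8.29 = 121.4 cm²
Volume = 121.4 × 41.8×10⁻⁴ cm = 0.5075 cm³
m(Zn) = 0.5075 × 7.14 = 3.624 g
n(Zn) = 3.624 / 65.38 = 0.05543 mol; n(e⁻) = 2 × 0.05543 = 0.1109 mol
Q = 0.1109 × 96485 = 10700 C
t = 10700 / 18.0 = 594.4 s

594 s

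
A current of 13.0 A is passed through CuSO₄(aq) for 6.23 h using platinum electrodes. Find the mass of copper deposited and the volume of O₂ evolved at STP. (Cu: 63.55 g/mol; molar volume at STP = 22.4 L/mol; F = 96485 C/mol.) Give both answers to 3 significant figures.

Q = 13.0 × 22428 = 2.916×10^5 C; n(e⁻) = 2.916×10^5 / 96485 = 3.022 mol
Cathode: Cu²⁺ + 2e⁻ → Cu → n(Cu) = 3.022/2 = 1.511 mol → 96.0 g
Anode: 2H₂O → O₂ + 4H⁺ + 4e⁻ → n(O₂) = 3.022/4 = 0.7555 mol → 16.9 L

96.0 g Cu; 16.9 L O₂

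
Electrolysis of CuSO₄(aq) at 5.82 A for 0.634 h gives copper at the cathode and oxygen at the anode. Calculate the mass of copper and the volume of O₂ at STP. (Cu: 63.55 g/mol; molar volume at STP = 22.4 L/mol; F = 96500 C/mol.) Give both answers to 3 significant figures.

Q = 5.82 × 2282.4 = 13280 C; n(e⁻) = 13280 / 96500 = 0.1376 mol
Cathode: Cu²⁺ + 2e⁻ → Cu → n(Cu) = 0.1376/2 = 0.06880 mol → 4.37 g
Anode: 2H₂O → O₂ + 4H⁺ + 4e⁻ → n(O₂) = 0.1376/4 = 0.03440 mol → 0.771 L

4.37 g Cu; 0.771 L O₂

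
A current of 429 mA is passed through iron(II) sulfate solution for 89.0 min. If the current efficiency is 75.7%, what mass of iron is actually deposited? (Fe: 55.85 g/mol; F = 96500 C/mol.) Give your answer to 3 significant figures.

0.502 g

Q = 0.429 × 5340 = 2291 C
n(e⁻) = 2291 / 96500 = 0.02374 mol
Fe²⁺ + 2e⁻ → Fe, so theoretical m(Fe) = 0.01187 × 55.85 = 0.6629 g
Actual mass = 75.7% × 0.6629 = 0.502 g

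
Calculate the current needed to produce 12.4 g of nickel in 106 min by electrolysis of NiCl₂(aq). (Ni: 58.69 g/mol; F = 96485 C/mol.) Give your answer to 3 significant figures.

6.41 A

n(Ni) = 12.4 / 58.69 = 0.2113 mol
Ni²⁺ + 2e⁻ → Ni, so n(e⁻) = 2 × 0.2113 = 0.4226 mol
Q = 0.4226 × 96485 = 40770 C
I = Q / t = 40770 / 6360 s = 6.41 A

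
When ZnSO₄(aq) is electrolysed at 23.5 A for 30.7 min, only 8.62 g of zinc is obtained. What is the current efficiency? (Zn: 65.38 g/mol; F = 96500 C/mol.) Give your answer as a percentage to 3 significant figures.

58.8%

Q = 23.5 × 1842 = 43290 C
n(e⁻) = 43290 / 96500 = 0.4486 mol
Zn²⁺ + 2e⁻ → Zn, so theoretical n(Zn) = 0.2243 mol → 14.66 g
Efficiency = 8.62 / 14.66 = 0.5880 = 58.8%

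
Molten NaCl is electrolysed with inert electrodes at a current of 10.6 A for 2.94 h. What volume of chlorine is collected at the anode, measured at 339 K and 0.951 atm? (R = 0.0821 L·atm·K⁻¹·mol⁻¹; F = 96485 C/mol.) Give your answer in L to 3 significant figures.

17.0 L

Q = It = 10.6 × 10584 = 1.122×10^5 C
n(e⁻) = Q/F = 1.122×10^5/96485 = 1.163 mol
2Cl⁻ → Cl₂ + 2e⁻, so n(Cl₂) = 1.163 / 2 = 0.5815 mol
V = nRT/P = 0.5815 × 0.0821 × 339 / 0.951 = 17.02 L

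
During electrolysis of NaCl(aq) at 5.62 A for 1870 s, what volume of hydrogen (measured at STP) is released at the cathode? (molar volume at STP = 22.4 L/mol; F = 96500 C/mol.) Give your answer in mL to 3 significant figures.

1220 mL

Q = 5.62 A × 1870 s = 10510 C
Moles of electrons = 10510 / 96500 = 0.1089 mol
2H⁺ + 2e⁻ → H₂, so n(H₂) = 0.1089 / 2 = 0.05445 mol
V = 0.05445 × 22.4 = 1.220 L
= 1220 mL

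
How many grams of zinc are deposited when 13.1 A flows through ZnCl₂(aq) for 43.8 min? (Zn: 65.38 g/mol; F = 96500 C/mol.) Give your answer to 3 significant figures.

11.7 g

Q = 13.1 A × 2628 s = 34430 C
n(e⁻) = 34430 / 96500 = 0.3568 mol
Zn²⁺ + 2e⁻ → Zn, so n(Zn) = 0.3568 / 2 = 0.1784 mol
m = 0.1784 × 65.38 = 11.7 g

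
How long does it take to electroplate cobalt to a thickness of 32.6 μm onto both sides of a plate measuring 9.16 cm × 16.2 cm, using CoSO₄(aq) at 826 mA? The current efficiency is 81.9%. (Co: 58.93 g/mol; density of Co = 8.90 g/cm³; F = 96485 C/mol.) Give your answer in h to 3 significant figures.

11.6 h

Plated area = 2 × 9.16 × 16.2 = 296.8 cm²
Volume = 296.8 × 32.6×10⁻⁴ cm = 0.9676 cm³
m(Co) = 0.9676 × 8.90 = 8.612 g
n(Co) = 8.612 / 58.93 = 0.1461 mol; n(e⁻) = 2 × 0.1461 = 0.2922 mol
Q = 0.2922 × 96485 / 0.819 = 34420 C
t = 34420 / 0.826 = 41670 s = 11.6 h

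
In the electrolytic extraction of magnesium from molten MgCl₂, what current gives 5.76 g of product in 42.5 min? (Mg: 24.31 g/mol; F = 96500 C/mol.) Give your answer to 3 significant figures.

n(Mg) = 5.76 / 24.31 = 0.2369 mol
Mg²⁺ + 2e⁻ → Mg, so n(e⁻) = 2 × 0.2369 = 0.4738 mol
Q = 0.4738 × 96500 = 45720 C
I = Q / t = 45720 / 2550 s = 17.9 A

17.9 A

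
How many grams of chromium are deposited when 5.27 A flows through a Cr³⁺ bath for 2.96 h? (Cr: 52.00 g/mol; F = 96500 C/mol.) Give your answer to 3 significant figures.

Charge passed = 5.27 × 10656 = 56160 C
Moles of electrons = 56160 / 96500 = 0.5820 mol
Cr³⁺ + 3e⁻ → Cr, so n(Cr) = 0.5820 / 3 = 0.1940 mol
m = 0.1940 × 52.00 = 10.1 g

10.1 g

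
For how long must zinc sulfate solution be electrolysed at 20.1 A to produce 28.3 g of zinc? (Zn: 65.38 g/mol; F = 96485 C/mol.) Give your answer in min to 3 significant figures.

69.3 min

n(Zn) = 28.3 / 65.38 = 0.4329 mol
Zn²⁺ + 2e⁻ → Zn, so n(e⁻) = 2 × 0.4329 = 0.8658 mol
Q = 0.8658 × 96485 = 83540 C
t = Q / I = 83540 / 20.1 = 4156 s = 69.3 min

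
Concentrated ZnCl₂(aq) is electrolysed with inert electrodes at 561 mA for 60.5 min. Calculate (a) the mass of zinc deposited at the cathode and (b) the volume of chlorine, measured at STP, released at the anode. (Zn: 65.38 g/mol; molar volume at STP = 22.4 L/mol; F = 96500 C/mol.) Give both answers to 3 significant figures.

0.690 g Zn; 0.236 L Cl₂

Q = 0.561 × 3630 = 2036 C; n(e⁻) = 2036 / 96500 = 0.02110 mol
Cathode: Zn²⁺ + 2e⁻ → Zn → n(Zn) = 0.02110/2 = 0.01055 mol → 0.690 g
Anode: 2Cl⁻ → Cl₂ + 2e⁻ → n(Cl₂) = 0.02110/2 = 0.01055 mol → 0.236 L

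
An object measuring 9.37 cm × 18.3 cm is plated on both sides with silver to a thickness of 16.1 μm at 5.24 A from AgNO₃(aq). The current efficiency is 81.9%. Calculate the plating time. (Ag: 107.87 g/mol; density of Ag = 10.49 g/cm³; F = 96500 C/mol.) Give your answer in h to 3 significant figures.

Plated area = 2 × 9.37 × 18.3 = 342.9 cm²
Volume = 342.9 × 16.1×10⁻⁴ cm = 0.5521 cm³
m(Ag) = 0.5521 × 10.49 = 5.792 g
n(Ag) = 5.792 / 107.87 = 0.05369 mol; n(e⁻) = 0.05369 mol
Q = 0.05369 × 96500 / 0.819 = 6326 C
t = 6326 / 5.24 = 1207 s = 0.335 h

0.335 h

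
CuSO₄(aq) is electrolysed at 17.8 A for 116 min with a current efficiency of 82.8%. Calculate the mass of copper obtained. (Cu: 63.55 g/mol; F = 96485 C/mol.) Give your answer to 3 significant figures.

Q = 17.8 × 6960 = 1.239×10^5 C
n(e⁻) = 1.239×10^5 / 96485 = 1.284 mol
Cu²⁺ + 2e⁻ → Cu, so theoretical m(Cu) = 0.6420 × 63.55 = 40.80 g
Actual mass = 82.8% × 40.80 = 33.8 g

33.8 g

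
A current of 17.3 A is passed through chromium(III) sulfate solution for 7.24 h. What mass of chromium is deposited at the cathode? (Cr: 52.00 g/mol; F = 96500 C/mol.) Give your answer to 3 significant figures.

Charge passed = 17.3 × 26064 = 4.509×10^5 C
n(e⁻) = 4.509×10^5 / 96500 = 4.673 mol
Cr³⁺ + 3e⁻ → Cr, so n(Cr) = 4.673 / 3 = 1.558 mol
m = 1.558 × 52.00 = 81.0 g

81.0 g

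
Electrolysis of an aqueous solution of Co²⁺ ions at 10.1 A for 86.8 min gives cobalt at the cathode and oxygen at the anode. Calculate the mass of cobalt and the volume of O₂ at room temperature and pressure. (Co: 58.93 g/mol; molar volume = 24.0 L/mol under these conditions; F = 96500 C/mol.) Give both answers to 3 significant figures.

16.1 g Co; 3.27 L O₂

Q = 10.1 × 5208 = 52600 C; n(e⁻) = 52600 / 96500 = 0.5451 mol
Cathode: Co²⁺ + 2e⁻ → Co → n(Co) = 0.5451/2 = 0.2726 mol → 16.1 g
Anode: 2H₂O → O₂ + 4H⁺ + 4e⁻ → n(O₂) = 0.5451/4 = 0.1363 mol → 3.27 L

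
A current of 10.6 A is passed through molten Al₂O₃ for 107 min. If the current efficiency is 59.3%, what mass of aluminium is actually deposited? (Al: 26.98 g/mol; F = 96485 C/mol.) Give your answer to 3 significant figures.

Q = 10.6 × 6420 = 68050 C
n(e⁻) = 68050 / 96485 = 0.7053 mol
Al³⁺ + 3e⁻ → Al, so theoretical m(Al) = 0.2351 × 26.98 = 6.343 g
Actual mass = 59.3% × 6.343 = 3.76 g

3.76 g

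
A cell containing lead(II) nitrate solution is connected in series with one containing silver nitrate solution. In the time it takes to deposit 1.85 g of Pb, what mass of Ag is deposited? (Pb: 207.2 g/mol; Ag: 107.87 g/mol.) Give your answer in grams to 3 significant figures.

1.93 g

n(Pb) = 1.85 / 207.2 = 0.008929 mol
Pb²⁺ + 2e⁻ → Pb, so n(e⁻) = 2 × 0.008929 = 0.01786 mol
In series, the same 0.01786 mol of electrons flows through the second cell.
Ag⁺ + e⁻ → Ag, so n(Ag) = 0.01786 mol
m(Ag) = 0.01786 × 107.87 = 1.93 g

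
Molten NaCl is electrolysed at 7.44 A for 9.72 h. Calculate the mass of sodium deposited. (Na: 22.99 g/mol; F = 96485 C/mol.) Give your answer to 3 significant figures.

Charge passed = 7.44 × 34992 = 2.603×10^5 C
n(e⁻) = Q/F = 2.603×10^5/96485 = 2.698 mol
Na⁺ + e⁻ → Na, so n(Na) = 2.698 mol
m = 2.698 × 22.99 = 62.0 g

62.0 g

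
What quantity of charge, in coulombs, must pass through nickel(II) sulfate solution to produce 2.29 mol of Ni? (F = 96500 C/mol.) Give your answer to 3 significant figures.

4.42×10^5 C

Ni²⁺ + 2e⁻ → Ni, so n(e⁻) = 2 × 2.29 = 4.580 mol
Q = 4.580 × 96500 = 4.420×10^5 C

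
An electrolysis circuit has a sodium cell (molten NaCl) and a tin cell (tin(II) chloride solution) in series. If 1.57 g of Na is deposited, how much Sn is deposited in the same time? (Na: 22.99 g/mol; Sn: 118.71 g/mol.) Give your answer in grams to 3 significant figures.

n(Na) = 1.57 / 22.99 = 0.06829 mol
Na⁺ + e⁻ → Na, so n(e⁻) = 0.06829 mol
In series, the same 0.06829 mol of electrons flows through the second cell.
Sn²⁺ + 2e⁻ → Sn, so n(Sn) = 0.06829 / 2 = 0.03415 mol
m(Sn) = 0.03415 × 118.71 = 4.05 g

4.05 g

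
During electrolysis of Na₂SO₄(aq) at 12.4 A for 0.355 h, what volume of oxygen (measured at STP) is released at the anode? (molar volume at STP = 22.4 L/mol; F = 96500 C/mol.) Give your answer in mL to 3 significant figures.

920 mL

Q = 12.4 A × 1278 s = 15850 C
Moles of electrons = 15850 / 96500 = 0.1642 mol
2H₂O → O₂ + 4H⁺ + 4e⁻, so n(O₂) = 0.1642 / 4 = 0.04105 mol
V = 0.04105 × 22.4 = 0.9195 L
= 920 mL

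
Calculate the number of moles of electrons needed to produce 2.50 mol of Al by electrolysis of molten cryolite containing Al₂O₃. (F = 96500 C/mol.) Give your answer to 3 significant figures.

Al³⁺ + 3e⁻ → Al, so n(e⁻) = 3 × 2.50 = 7.500 mol

7.50 mol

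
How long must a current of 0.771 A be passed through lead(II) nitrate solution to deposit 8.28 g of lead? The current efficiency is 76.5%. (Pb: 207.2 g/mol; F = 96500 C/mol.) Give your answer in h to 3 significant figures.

3.63 h

n(Pb) = 8.28 / 207.2 = 0.03996 mol
Pb²⁺ + 2e⁻ → Pb, so n(e⁻) = 2 × 0.03996 = 0.07992 mol
Q = 0.07992 × 96500 / 0.765 = 10080 C
t = Q / I = 10080 / 0.771 = 13070 s = 3.63 h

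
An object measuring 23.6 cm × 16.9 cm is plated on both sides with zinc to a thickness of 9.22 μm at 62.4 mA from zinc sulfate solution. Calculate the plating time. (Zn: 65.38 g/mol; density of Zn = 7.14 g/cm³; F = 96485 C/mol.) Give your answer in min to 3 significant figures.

Plated area = 2 × 23.6 × 16.9 = 797.7 cm²
Volume = 797.7 × 9.22×10⁻⁴ cm = 0.7355 cm³
m(Zn) = 0.7355 × 7.14 = 5.251 g
n(Zn) = 5.251 / 65.38 = 0.08032 mol; n(e⁻) = 2 × 0.08032 = 0.1606 mol
Q = 0.1606 × 96485 = 15500 C
t = 15500 / 0.0624 = 2.484×10^5 s = 4140 min

4140 min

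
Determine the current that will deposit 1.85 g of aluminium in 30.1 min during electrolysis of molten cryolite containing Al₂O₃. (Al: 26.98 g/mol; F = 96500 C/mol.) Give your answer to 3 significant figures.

n(Al) = 1.85 / 26.98 = 0.06857 mol
Al³⁺ + 3e⁻ → Al, so n(e⁻) = 3 × 0.06857 = 0.2057 mol
Q = 0.2057 × 96500 = 19850 C
I = Q / t = 19850 / 1806 s = 11.0 A

11.0 A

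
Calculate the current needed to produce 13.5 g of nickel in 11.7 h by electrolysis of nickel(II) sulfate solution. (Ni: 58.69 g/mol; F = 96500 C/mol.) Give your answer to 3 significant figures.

n(Ni) = 13.5 / 58.69 = 0.2300 mol
Ni²⁺ + 2e⁻ → Ni, so n(e⁻) = 2 × 0.2300 = 0.4600 mol
Q = 0.4600 × 96500 = 44390 C
I = Q / t = 44390 / 42120 s = 1.05 A

1.05 A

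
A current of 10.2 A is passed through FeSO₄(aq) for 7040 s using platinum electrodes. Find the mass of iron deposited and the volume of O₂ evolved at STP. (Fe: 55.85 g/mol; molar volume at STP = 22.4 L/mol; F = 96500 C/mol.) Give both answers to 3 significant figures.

Q = 10.2 × 7040 = 71810 C; n(e⁻) = 71810 / 96500 = 0.7441 mol
Cathode: Fe²⁺ + 2e⁻ → Fe → n(Fe) = 0.7441/2 = 0.3721 mol → 20.8 g
Anode: 2H₂O → O₂ + 4H⁺ + 4e⁻ → n(O₂) = 0.7441/4 = 0.1860 mol → 4.17 L

20.8 g Fe; 4.17 L O₂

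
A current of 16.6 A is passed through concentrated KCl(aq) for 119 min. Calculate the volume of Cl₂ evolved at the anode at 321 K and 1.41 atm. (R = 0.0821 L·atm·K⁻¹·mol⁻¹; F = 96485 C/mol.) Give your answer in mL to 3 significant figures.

11500 mL

Q = 16.6 A × 7140 s = 1.185×10^5 C
n(e⁻) = Q/F = 1.185×10^5/96485 = 1.228 mol
2Cl⁻ → Cl₂ + 2e⁻, so n(Cl₂) = 1.228 / 2 = 0.6140 mol
V = nRT/P = 0.6140 × 0.0821 × 321 / 1.41 = 11.48 L
= 11500 mL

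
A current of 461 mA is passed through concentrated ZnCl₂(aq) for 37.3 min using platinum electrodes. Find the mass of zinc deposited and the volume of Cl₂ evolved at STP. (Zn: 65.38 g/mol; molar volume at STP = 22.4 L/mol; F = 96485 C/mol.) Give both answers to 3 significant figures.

0.350 g Zn; 0.120 L Cl₂

Q = 0.461 × 2238 = 1032 C; n(e⁻) = 1032 / 96485 = 0.01070 mol
Cathode: Zn²⁺ + 2e⁻ → Zn → n(Zn) = 0.01070/2 = 0.005350 mol → 0.350 g
Anode: 2Cl⁻ → Cl₂ + 2e⁻ → n(Cl₂) = 0.01070/2 = 0.005350 mol → 0.120 L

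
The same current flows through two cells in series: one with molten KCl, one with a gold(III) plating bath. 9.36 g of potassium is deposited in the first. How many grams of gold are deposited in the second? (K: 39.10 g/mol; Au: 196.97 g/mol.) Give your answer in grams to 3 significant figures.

n(K) = 9.36 / 39.10 = 0.2394 mol
K⁺ + e⁻ → K, so n(e⁻) = 0.2394 mol
Same current for the same time ⇒ same n(e⁻) = 0.2394 mol in both cells.
Au³⁺ + 3e⁻ → Au, so n(Au) = 0.2394 / 3 = 0.07980 mol
m(Au) = 0.07980 × 196.97 = 15.7 g

15.7 g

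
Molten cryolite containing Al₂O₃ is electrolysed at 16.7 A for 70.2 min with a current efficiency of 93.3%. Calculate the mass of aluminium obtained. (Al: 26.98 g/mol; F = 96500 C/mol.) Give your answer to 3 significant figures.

Q = 16.7 × 4212 = 70340 C
n(e⁻) = 70340 / 96500 = 0.7289 mol
Al³⁺ + 3e⁻ → Al, so theoretical m(Al) = 0.2430 × 26.98 = 6.556 g
Actual mass = 93.3% × 6.556 = 6.12 g

6.12 g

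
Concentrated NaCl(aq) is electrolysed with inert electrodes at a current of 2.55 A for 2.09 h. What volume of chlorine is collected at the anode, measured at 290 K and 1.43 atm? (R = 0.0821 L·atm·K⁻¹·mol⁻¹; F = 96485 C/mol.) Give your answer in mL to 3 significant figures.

Charge passed = 2.55 × 7524 = 19190 C
n(e⁻) = Q/F = 19190/96485 = 0.1989 mol
2Cl⁻ → Cl₂ + 2e⁻, so n(Cl₂) = 0.1989 / 2 = 0.09945 mol
V = nRT/P = 0.09945 × 0.0821 × 290 / 1.43 = 1.656 L
= 1660 mL

1660 mL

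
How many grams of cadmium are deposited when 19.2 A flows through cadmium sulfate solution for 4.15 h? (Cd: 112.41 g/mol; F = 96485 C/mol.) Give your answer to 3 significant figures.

Q = 19.2 A × 14940 s = 2.868×10^5 C
n(e⁻) = 2.868×10^5 / 96485 = 2.972 mol
Cd²⁺ + 2e⁻ → Cd, so n(Cd) = 2.972 / 2 = 1.486 mol
m = 1.486 × 112.41 = 167 g

167 g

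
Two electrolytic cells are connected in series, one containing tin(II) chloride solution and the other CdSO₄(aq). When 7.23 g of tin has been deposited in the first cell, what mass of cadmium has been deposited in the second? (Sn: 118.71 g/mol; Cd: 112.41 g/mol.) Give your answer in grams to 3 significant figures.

6.85 g

n(Sn) = 7.23 / 118.71 = 0.06090 mol
Sn²⁺ + 2e⁻ → Sn, so n(e⁻) = 2 × 0.06090 = 0.1218 mol
Same current for the same time ⇒ same n(e⁻) = 0.1218 mol in both cells.
Cd²⁺ + 2e⁻ → Cd, so n(Cd) = 0.1218 / 2 = 0.06090 mol
m(Cd) = 0.06090 × 112.41 = 6.85 g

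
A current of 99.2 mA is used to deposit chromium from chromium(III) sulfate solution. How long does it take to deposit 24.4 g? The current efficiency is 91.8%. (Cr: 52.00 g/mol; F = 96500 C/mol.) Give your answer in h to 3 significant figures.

414 h

n(Cr) = 24.4 / 52.00 = 0.4692 mol
Cr³⁺ + 3e⁻ → Cr, so n(e⁻) = 3 × 0.4692 = 1.408 mol
Q = 1.408 × 96500 / 0.918 = 1.480×10^5 C
t = Q / I = 1.480×10^5 / 0.0992 = 1.492×10^6 s = 414 h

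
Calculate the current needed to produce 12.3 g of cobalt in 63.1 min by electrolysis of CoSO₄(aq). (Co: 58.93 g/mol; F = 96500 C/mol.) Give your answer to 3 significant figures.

n(Co) = 12.3 / 58.93 = 0.2087 mol
Co²⁺ + 2e⁻ → Co, so n(e⁻) = 2 × 0.2087 = 0.4174 mol
Q = 0.4174 × 96500 = 40280 C
I = Q / t = 40280 / 3786 s = 10.6 A

10.6 A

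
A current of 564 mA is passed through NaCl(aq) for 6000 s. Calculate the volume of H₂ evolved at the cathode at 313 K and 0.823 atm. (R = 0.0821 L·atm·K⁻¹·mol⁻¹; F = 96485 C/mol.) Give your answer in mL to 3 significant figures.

Charge passed = 0.564 × 6000 = 3384 C
n(e⁻) = Q/F = 3384/96485 = 0.03507 mol
2H⁺ + 2e⁻ → H₂, so n(H₂) = 0.03507 / 2 = 0.01754 mol
V = nRT/P = 0.01754 × 0.0821 × 313 / 0.823 = 0.5477 L
= 548 mL

548 mL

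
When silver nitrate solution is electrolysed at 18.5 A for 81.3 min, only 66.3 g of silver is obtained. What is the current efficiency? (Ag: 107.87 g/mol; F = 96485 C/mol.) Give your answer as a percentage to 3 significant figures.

65.7%

Q = 18.5 × 4878 = 90240 C
n(e⁻) = 90240 / 96485 = 0.9353 mol
Ag⁺ + e⁻ → Ag, so theoretical n(Ag) = 0.9353 mol → 100.9 g
Efficiency = 66.3 / 100.9 = 0.6571 = 65.7%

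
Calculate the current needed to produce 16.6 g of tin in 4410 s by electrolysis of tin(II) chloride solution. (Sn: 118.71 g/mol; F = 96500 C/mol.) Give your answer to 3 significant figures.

n(Sn) = 16.6 / 118.71 = 0.1398 mol
Sn²⁺ + 2e⁻ → Sn, so n(e⁻) = 2 × 0.1398 = 0.2796 mol
Q = 0.2796 × 96500 = 26980 C
I = Q / t = 26980 / 4410 s = 6.12 A

6.12 A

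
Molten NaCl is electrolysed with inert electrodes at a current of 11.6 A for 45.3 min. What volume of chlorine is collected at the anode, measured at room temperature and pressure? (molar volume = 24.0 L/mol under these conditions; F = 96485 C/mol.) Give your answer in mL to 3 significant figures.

3920 mL

Q = 11.6 A × 2718 s = 31530 C
Moles of electrons = 31530 / 96485 = 0.3268 mol
2Cl⁻ → Cl₂ + 2e⁻, so n(Cl₂) = 0.3268 / 2 = 0.1634 mol
V = 0.1634 × 24.0 = 3.922 L
= 3920 mL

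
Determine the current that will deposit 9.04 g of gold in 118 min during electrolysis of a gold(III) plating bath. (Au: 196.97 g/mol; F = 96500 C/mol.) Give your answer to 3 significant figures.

1.88 A

n(Au) = 9.04 / 196.97 = 0.04590 mol
Au³⁺ + 3e⁻ → Au, so n(e⁻) = 3 × 0.04590 = 0.1377 mol
Q = 0.1377 × 96500 = 13290 C
I = Q / t = 13290 / 7080 s = 1.88 A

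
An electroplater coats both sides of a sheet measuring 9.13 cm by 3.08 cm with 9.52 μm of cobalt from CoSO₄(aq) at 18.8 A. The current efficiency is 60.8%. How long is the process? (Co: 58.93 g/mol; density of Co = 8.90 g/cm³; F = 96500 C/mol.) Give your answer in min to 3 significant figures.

Plated area = 2 × 9.13 × 3.08 = 56.24 cm²
Volume = 56.24 × 9.52×10⁻⁴ cm = 0.05354 cm³
m(Co) = 0.05354 × 8.90 = 0.4765 g
n(Co) = 0.4765 / 58.93 = 0.008086 mol; n(e⁻) = 2 × 0.008086 = 0.01617 mol
Q = 0.01617 × 96500 / 0.608 = 2566 C
t = 2566 / 18.8 = 136.5 s = 2.28 min

2.28 min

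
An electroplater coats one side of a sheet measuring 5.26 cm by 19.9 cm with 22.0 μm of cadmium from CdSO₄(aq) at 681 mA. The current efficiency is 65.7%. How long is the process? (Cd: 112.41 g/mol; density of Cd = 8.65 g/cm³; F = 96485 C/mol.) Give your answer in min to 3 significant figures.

127 min

Plated area = 5.26 × 19.9 = 104.7 cm²
Volume = 104.7 × 22.0×10⁻⁴ cm = 0.2303 cm³
m(Cd) = 0.2303 × 8.65 = 1.992 g
n(Cd) = 1.992 / 112.41 = 0.01772 mol; n(e⁻) = 2 × 0.01772 = 0.03544 mol
Q = 0.03544 × 96485 / 0.657 = 5205 C
t = 5205 / 0.681 = 7643 s = 127 min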